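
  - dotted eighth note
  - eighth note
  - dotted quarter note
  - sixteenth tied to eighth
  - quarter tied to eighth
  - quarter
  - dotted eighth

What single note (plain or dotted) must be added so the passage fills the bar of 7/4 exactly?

The bar of 7/4 = 28 sixteenth notes.
Convert each value to sixteenth notes: dotted eighth note = 3; eighth note = 2; dotted quarter note = 6; sixteenth tied to eighth (sixteenth + eighth) = 3; quarter tied to eighth (quarter + eighth) = 6; quarter = 4; dotted eighth = 3.
Altogether 3 + 2 + 6 + 3 + 6 + 4 + 3 = 27.
Remaining: 28 − 27 = 1 sixteenth note, which is a sixteenth note.

sixteenth note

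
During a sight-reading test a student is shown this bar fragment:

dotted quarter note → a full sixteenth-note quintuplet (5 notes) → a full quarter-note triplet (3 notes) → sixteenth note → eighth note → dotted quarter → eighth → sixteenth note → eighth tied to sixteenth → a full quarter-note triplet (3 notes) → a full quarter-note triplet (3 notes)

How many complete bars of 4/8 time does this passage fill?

One bar of 4/8 = 8 sixteenth notes.
Express everything in sixteenth notes: dotted quarter note = 6; a full sixteenth-note quintuplet (5 notes) (five quintuplet sixteenths span one quarter) = 4; a full quarter-note triplet (3 notes) (three triplet quarters span one half) = 8; sixteenth note = 1; eighth note = 2; dotted quarter = 6; eighth = 2; sixteenth note = 1; eighth tied to sixteenth (eighth + sixteenth) = 3; a full quarter-note triplet (3 notes) (three triplet quarters span one half) = 8; a full quarter-note triplet (3 notes) (three triplet quarters span one half) = 8.
Adding: 6 + 4 + 8 + 1 + 2 + 6 + 2 + 1 + 3 + 8 + 8 = 49.
49 ÷ 8 = 6 complete bars with 1 left over.

6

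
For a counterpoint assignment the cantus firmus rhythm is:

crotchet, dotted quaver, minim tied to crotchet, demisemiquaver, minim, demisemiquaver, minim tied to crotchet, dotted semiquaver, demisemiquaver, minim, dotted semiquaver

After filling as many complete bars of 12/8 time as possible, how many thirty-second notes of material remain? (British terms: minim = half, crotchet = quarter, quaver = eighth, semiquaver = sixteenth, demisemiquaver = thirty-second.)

7

One bar of 12/8 = 48 thirty-second notes.
Express everything in thirty-second notes: crotchet = 8; dotted quaver = 6; minim tied to crotchet (minim + crotchet) = 24; demisemiquaver = 1; minim = 16; demisemiquaver = 1; minim tied to crotchet (minim + crotchet) = 24; dotted semiquaver = 3; demisemiquaver = 1; minim = 16; dotted semiquaver = 3.
Total: 8 + 6 + 24 + 1 + 16 + 1 + 24 + 3 + 1 + 16 + 3 = 103.
103 ÷ 48 = 2 complete bars with 7 thirty-second notes remaining.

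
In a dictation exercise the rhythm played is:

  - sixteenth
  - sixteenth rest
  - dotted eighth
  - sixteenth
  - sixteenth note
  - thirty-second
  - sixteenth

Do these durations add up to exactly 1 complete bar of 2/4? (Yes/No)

No

One bar of 2/4 = 16 thirty-second notes.
Working in thirty-second notes: sixteenth = 2; sixteenth rest = 2; dotted eighth = 6; sixteenth = 2; sixteenth note = 2; thirty-second = 1; sixteenth = 2.
Altogether 2 + 2 + 6 + 2 + 2 + 1 + 2 = 17.
17 exceeds 16, so the answer is No.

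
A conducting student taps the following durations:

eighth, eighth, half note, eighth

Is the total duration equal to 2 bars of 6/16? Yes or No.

One bar of 6/16 = 3 eighth notes, so 2 bars = 6.
Each duration in eighth notes: eighth = 1; eighth = 1; half note = 4; eighth = 1.
Total: 1 + 1 + 4 + 1 = 7.
7 exceeds 6, so the answer is No.

No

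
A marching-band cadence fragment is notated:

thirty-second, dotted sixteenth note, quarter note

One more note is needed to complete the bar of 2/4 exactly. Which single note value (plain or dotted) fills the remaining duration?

The bar of 2/4 = 16 thirty-second notes.
Convert each value to thirty-second notes: thirty-second = 1; dotted sixteenth note = 3; quarter note = 8.
Adding: 1 + 3 + 8 = 12.
Remaining: 16 − 12 = 4 thirty-second notes, which is a eighth note.

eighth note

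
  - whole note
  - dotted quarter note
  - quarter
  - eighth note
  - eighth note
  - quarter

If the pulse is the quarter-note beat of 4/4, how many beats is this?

8.5

One quarter-note beat = 2 eighth notes.
Working in eighth notes: whole note = 8; dotted quarter note = 3; quarter = 2; eighth note = 1; eighth note = 1; quarter = 2.
Total: 8 + 3 + 2 + 1 + 1 + 2 = 17.
17 ÷ 2 = 8.5 beats.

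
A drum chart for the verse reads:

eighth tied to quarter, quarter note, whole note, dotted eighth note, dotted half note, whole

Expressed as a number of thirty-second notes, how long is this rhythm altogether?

114

Working in thirty-second notes: eighth tied to quarter (eighth + quarter) = 12; quarter note = 8; whole note = 32; dotted eighth note = 6; dotted half note = 24; whole = 32.
Altogether 12 + 8 + 32 + 6 + 24 + 32 = 114 thirty-second notes.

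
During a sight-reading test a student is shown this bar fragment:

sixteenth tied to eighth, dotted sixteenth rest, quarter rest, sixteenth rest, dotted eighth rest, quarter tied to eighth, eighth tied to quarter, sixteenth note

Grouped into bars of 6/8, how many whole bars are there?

One bar of 6/8 = 24 thirty-second notes.
Each duration in thirty-second notes: sixteenth tied to eighth (sixteenth + eighth) = 6; dotted sixteenth rest = 3; quarter rest = 8; sixteenth rest = 2; dotted eighth rest = 6; quarter tied to eighth (quarter + eighth) = 12; eighth tied to quarter (eighth + quarter) = 12; sixteenth note = 2.
Total: 6 + 3 + 8 + 2 + 6 + 12 + 12 + 2 = 51.
51 ÷ 24 = 2 complete bars with 3 left over.

2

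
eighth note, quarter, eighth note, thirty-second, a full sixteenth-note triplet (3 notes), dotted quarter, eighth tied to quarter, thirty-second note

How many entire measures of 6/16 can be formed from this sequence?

One bar of 6/16 = 12 thirty-second notes.
Working in thirty-second notes: eighth note = 4; quarter = 8; eighth note = 4; thirty-second = 1; a full sixteenth-note triplet (3 notes) (three triplet sixteenths span one eighth) = 4; dotted quarter = 12; eighth tied to quarter (eighth + quarter) = 12; thirty-second note = 1.
Sum: 4 + 8 + 4 + 1 + 4 + 12 + 12 + 1 = 46.
46 ÷ 12 = 3 complete bars with 10 left over.

3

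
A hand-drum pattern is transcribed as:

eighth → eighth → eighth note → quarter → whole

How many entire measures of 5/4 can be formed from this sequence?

1

One bar of 5/4 = 10 eighth notes.
In eighth notes: eighth = 1; eighth = 1; eighth note = 1; quarter = 2; whole = 8.
Altogether 1 + 1 + 1 + 2 + 8 = 13.
13 ÷ 10 = 1 complete bar with 3 left over.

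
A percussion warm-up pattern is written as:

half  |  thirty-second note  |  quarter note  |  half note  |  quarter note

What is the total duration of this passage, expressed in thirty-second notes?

49

Each duration in thirty-second notes: half = 16; thirty-second note = 1; quarter note = 8; half note = 16; quarter note = 8.
Altogether 16 + 1 + 8 + 16 + 8 = 49 thirty-second notes.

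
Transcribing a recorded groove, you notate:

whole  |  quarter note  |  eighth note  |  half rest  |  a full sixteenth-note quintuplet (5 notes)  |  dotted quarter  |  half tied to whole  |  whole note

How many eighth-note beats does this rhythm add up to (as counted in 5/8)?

One eighth-note beat = 2 sixteenth notes.
Express everything in sixteenth notes: whole = 16; quarter note = 4; eighth note = 2; half rest = 8; a full sixteenth-note quintuplet (5 notes) (five quintuplet sixteenths span one quarter) = 4; dotted quarter = 6; half tied to whole (half + whole) = 24; whole note = 16.
Sum: 16 + 4 + 2 + 8 + 4 + 6 + 24 + 16 = 80.
80 ÷ 2 = 40 beats.

40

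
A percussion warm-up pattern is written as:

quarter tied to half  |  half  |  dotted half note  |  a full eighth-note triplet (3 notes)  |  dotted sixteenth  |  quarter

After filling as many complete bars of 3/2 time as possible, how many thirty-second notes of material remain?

One bar of 3/2 = 48 thirty-second notes.
Each duration in thirty-second notes: quarter tied to half (quarter + half) = 24; half = 16; dotted half note = 24; a full eighth-note triplet (3 notes) (three triplet eighths span one quarter) = 8; dotted sixteenth = 3; quarter = 8.
Altogether 24 + 16 + 24 + 8 + 3 + 8 = 83.
83 ÷ 48 = 1 complete bar with 35 thirty-second notes remaining.

35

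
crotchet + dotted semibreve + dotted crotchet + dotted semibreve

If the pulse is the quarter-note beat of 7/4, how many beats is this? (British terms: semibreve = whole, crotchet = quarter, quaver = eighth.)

14.5

One quarter-note beat = 2 eighth notes.
Convert each value to eighth notes: crotchet = 2; dotted semibreve = 12; dotted crotchet = 3; dotted semibreve = 12.
Sum: 2 + 12 + 3 + 12 = 29.
29 ÷ 2 = 14.5 beats.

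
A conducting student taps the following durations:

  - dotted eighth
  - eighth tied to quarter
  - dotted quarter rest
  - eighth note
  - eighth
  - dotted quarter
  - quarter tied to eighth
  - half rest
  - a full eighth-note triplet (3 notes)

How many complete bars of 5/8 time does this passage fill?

One bar of 5/8 = 10 sixteenth notes.
Express everything in sixteenth notes: dotted eighth = 3; eighth tied to quarter (eighth + quarter) = 6; dotted quarter rest = 6; eighth note = 2; eighth = 2; dotted quarter = 6; quarter tied to eighth (quarter + eighth) = 6; half rest = 8; a full eighth-note triplet (3 notes) (three triplet eighths span one quarter) = 4.
Sum: 3 + 6 + 6 + 2 + 2 + 6 + 6 + 8 + 4 = 43.
43 ÷ 10 = 4 complete bars with 3 left over.

4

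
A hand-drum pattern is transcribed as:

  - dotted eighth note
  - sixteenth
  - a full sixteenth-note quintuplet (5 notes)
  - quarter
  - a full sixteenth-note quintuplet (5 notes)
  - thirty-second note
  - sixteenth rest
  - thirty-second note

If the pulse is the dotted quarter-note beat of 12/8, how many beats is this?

One dotted quarter-note beat = 12 thirty-second notes.
Working in thirty-second notes: dotted eighth note = 6; sixteenth = 2; a full sixteenth-note quintuplet (5 notes) (five quintuplet sixteenths span one quarter) = 8; quarter = 8; a full sixteenth-note quintuplet (5 notes) (five quintuplet sixteenths span one quarter) = 8; thirty-second note = 1; sixteenth rest = 2; thirty-second note = 1.
Total: 6 + 2 + 8 + 8 + 8 + 1 + 2 + 1 = 36.
36 ÷ 12 = 3 beats.

3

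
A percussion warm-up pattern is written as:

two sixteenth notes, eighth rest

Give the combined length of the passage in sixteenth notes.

Convert each value to sixteenth notes: sixteenth note = 1; sixteenth note = 1; eighth rest = 2.
Altogether 1 + 1 + 2 = 4 sixteenth notes.

4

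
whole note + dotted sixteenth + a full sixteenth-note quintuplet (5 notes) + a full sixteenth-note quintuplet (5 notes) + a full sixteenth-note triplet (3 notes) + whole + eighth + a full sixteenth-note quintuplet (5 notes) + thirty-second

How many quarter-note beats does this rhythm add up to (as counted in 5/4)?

12.5

One quarter-note beat = 8 thirty-second notes.
Convert each value to thirty-second notes: whole note = 32; dotted sixteenth = 3; a full sixteenth-note quintuplet (5 notes) (five quintuplet sixteenths span one quarter) = 8; a full sixteenth-note quintuplet (5 notes) (five quintuplet sixteenths span one quarter) = 8; a full sixteenth-note triplet (3 notes) (three triplet sixteenths span one eighth) = 4; whole = 32; eighth = 4; a full sixteenth-note quintuplet (5 notes) (five quintuplet sixteenths span one quarter) = 8; thirty-second = 1.
Total: 32 + 3 + 8 + 8 + 4 + 32 + 4 + 8 + 1 = 100.
100 ÷ 8 = 12.5 beats.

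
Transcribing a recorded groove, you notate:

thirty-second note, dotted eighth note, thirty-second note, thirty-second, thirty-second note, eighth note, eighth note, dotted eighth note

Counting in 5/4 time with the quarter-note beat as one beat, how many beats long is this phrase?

3

One quarter-note beat = 8 thirty-second notes.
Express everything in thirty-second notes: thirty-second note = 1; dotted eighth note = 6; thirty-second note = 1; thirty-second = 1; thirty-second note = 1; eighth note = 4; eighth note = 4; dotted eighth note = 6.
Sum: 1 + 6 + 1 + 1 + 1 + 4 + 4 + 6 = 24.
24 ÷ 8 = 3 beats.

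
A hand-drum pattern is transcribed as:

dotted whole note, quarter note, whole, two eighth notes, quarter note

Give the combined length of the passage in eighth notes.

Convert each value to eighth notes: dotted whole note = 12; quarter note = 2; whole = 8; eighth note = 1; eighth note = 1; quarter note = 2.
Adding: 12 + 2 + 8 + 1 + 1 + 2 = 26 eighth notes.

26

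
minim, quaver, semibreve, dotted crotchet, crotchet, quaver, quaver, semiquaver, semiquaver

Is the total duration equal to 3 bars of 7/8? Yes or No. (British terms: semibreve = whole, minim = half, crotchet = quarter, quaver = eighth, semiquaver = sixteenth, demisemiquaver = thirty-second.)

Yes

One bar of 7/8 = 14 sixteenth notes, so 3 bars = 42.
In sixteenth notes: minim = 8; quaver = 2; semibreve = 16; dotted crotchet = 6; crotchet = 4; quaver = 2; quaver = 2; semiquaver = 1; semiquaver = 1.
Altogether 8 + 2 + 16 + 6 + 4 + 2 + 2 + 1 + 1 = 42.
42 equals 42, so the answer is Yes.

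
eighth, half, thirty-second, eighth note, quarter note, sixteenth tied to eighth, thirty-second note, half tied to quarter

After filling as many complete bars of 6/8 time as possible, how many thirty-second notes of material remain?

One bar of 6/8 = 24 thirty-second notes.
Each duration in thirty-second notes: eighth = 4; half = 16; thirty-second = 1; eighth note = 4; quarter note = 8; sixteenth tied to eighth (sixteenth + eighth) = 6; thirty-second note = 1; half tied to quarter (half + quarter) = 24.
Sum: 4 + 16 + 1 + 4 + 8 + 6 + 1 + 24 = 64.
64 ÷ 24 = 2 complete bars with 16 thirty-second notes remaining.

16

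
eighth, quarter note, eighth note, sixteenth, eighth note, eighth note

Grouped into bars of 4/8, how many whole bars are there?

1

One bar of 4/8 = 8 sixteenth notes.
Working in sixteenth notes: eighth = 2; quarter note = 4; eighth note = 2; sixteenth = 1; eighth note = 2; eighth note = 2.
Altogether 2 + 4 + 2 + 1 + 2 + 2 = 13.
13 ÷ 8 = 1 complete bar with 5 left over.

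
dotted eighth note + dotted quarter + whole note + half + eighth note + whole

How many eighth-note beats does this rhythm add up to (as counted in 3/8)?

One eighth-note beat = 2 sixteenth notes.
Convert each value to sixteenth notes: dotted eighth note = 3; dotted quarter = 6; whole note = 16; half = 8; eighth note = 2; whole = 16.
Altogether 3 + 6 + 16 + 8 + 2 + 16 = 51.
51 ÷ 2 = 25.5 beats.

25.5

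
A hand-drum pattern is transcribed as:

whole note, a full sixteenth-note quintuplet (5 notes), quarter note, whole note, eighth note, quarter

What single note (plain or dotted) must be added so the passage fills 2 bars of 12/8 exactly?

eighth note

2 bars of 12/8 = 24 eighth notes.
Working in eighth notes: whole note = 8; a full sixteenth-note quintuplet (5 notes) (five quintuplet sixteenths span one quarter) = 2; quarter note = 2; whole note = 8; eighth note = 1; quarter = 2.
Adding: 8 + 2 + 2 + 8 + 1 + 2 = 23.
Remaining: 24 − 23 = 1 eighth note, which is a eighth note.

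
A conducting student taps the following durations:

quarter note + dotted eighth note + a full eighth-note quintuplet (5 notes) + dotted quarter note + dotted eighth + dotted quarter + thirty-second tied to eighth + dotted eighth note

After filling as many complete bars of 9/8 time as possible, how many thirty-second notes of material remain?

35

One bar of 9/8 = 36 thirty-second notes.
Convert each value to thirty-second notes: quarter note = 8; dotted eighth note = 6; a full eighth-note quintuplet (5 notes) (five quintuplet eighths span one half) = 16; dotted quarter note = 12; dotted eighth = 6; dotted quarter = 12; thirty-second tied to eighth (thirty-second + eighth) = 5; dotted eighth note = 6.
Sum: 8 + 6 + 16 + 12 + 6 + 12 + 5 + 6 = 71.
71 ÷ 36 = 1 complete bar with 35 thirty-second notes remaining.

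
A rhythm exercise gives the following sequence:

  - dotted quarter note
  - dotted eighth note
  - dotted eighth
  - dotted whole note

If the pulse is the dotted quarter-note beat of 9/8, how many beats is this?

6

One dotted quarter-note beat = 6 sixteenth notes.
Working in sixteenth notes: dotted quarter note = 6; dotted eighth note = 3; dotted eighth = 3; dotted whole note = 24.
Adding: 6 + 3 + 3 + 24 = 36.
36 ÷ 6 = 6 beats.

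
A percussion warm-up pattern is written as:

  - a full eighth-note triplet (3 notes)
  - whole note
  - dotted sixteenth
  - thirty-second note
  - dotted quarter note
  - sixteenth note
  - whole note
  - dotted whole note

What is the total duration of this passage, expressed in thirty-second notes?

Working in thirty-second notes: a full eighth-note triplet (3 notes) (three triplet eighths span one quarter) = 8; whole note = 32; dotted sixteenth = 3; thirty-second note = 1; dotted quarter note = 12; sixteenth note = 2; whole note = 32; dotted whole note = 48.
Sum: 8 + 32 + 3 + 1 + 12 + 2 + 32 + 48 = 138 thirty-second notes.

138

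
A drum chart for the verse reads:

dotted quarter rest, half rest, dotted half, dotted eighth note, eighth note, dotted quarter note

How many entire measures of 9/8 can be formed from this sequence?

One bar of 9/8 = 18 sixteenth notes.
Convert each value to sixteenth notes: dotted quarter rest = 6; half rest = 8; dotted half = 12; dotted eighth note = 3; eighth note = 2; dotted quarter note = 6.
Total: 6 + 8 + 12 + 3 + 2 + 6 = 37.
37 ÷ 18 = 2 complete bars with 1 left over.

2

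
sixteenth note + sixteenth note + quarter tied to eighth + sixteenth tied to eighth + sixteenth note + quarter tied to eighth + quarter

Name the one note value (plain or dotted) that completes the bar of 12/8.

The bar of 12/8 = 24 sixteenth notes.
Convert each value to sixteenth notes: sixteenth note = 1; sixteenth note = 1; quarter tied to eighth (quarter + eighth) = 6; sixteenth tied to eighth (sixteenth + eighth) = 3; sixteenth note = 1; quarter tied to eighth (quarter + eighth) = 6; quarter = 4.
Altogether 1 + 1 + 6 + 3 + 1 + 6 + 4 = 22.
Remaining: 24 − 22 = 2 sixteenth notes, which is a eighth note.

eighth note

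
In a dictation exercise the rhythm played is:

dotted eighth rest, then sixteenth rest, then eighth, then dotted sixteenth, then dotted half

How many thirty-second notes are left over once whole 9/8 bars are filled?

3

One bar of 9/8 = 36 thirty-second notes.
Convert each value to thirty-second notes: dotted eighth rest = 6; sixteenth rest = 2; eighth = 4; dotted sixteenth = 3; dotted half = 24.
Sum: 6 + 2 + 4 + 3 + 24 = 39.
39 ÷ 36 = 1 complete bar with 3 thirty-second notes remaining.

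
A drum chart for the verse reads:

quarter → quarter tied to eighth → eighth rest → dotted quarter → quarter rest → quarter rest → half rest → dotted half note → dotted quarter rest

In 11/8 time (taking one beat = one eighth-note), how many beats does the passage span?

One eighth-note beat = 2 sixteenth notes.
Working in sixteenth notes: quarter = 4; quarter tied to eighth (quarter + eighth) = 6; eighth rest = 2; dotted quarter = 6; quarter rest = 4; quarter rest = 4; half rest = 8; dotted half note = 12; dotted quarter rest = 6.
Altogether 4 + 6 + 2 + 6 + 4 + 4 + 8 + 12 + 6 = 52.
52 ÷ 2 = 26 beats.

26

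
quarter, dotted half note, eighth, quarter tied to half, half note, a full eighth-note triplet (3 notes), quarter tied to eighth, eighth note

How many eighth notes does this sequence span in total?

Working in eighth notes: quarter = 2; dotted half note = 6; eighth = 1; quarter tied to half (quarter + half) = 6; half note = 4; a full eighth-note triplet (3 notes) (three triplet eighths span one quarter) = 2; quarter tied to eighth (quarter + eighth) = 3; eighth note = 1.
Altogether 2 + 6 + 1 + 6 + 4 + 2 + 3 + 1 = 25 eighth notes.

25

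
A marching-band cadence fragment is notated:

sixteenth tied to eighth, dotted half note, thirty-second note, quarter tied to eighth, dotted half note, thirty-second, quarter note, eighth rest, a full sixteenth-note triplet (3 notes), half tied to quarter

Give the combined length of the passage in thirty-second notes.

108

Convert each value to thirty-second notes: sixteenth tied to eighth (sixteenth + eighth) = 6; dotted half note = 24; thirty-second note = 1; quarter tied to eighth (quarter + eighth) = 12; dotted half note = 24; thirty-second = 1; quarter note = 8; eighth rest = 4; a full sixteenth-note triplet (3 notes) (three triplet sixteenths span one eighth) = 4; half tied to quarter (half + quarter) = 24.
Altogether 6 + 24 + 1 + 12 + 24 + 1 + 8 + 4 + 4 + 24 = 108 thirty-second notes.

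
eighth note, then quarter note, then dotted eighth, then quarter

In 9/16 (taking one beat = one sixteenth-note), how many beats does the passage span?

One sixteenth-note beat = 2 thirty-second notes.
Each duration in thirty-second notes: eighth note = 4; quarter note = 8; dotted eighth = 6; quarter = 8.
Sum: 4 + 8 + 6 + 8 = 26.
26 ÷ 2 = 13 beats.

13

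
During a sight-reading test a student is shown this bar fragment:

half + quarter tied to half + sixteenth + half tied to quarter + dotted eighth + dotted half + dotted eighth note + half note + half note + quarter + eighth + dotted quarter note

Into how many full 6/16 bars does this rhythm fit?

One bar of 6/16 = 6 sixteenth notes.
Working in sixteenth notes: half = 8; quarter tied to half (quarter + half) = 12; sixteenth = 1; half tied to quarter (half + quarter) = 12; dotted eighth = 3; dotted half = 12; dotted eighth note = 3; half note = 8; half note = 8; quarter = 4; eighth = 2; dotted quarter note = 6.
Total: 8 + 12 + 1 + 12 + 3 + 12 + 3 + 8 + 8 + 4 + 2 + 6 = 79.
79 ÷ 6 = 13 complete bars with 1 left over.

13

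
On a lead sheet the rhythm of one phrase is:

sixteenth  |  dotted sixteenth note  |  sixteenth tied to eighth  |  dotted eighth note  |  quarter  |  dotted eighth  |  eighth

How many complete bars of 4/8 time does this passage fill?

One bar of 4/8 = 16 thirty-second notes.
Convert each value to thirty-second notes: sixteenth = 2; dotted sixteenth note = 3; sixteenth tied to eighth (sixteenth + eighth) = 6; dotted eighth note = 6; quarter = 8; dotted eighth = 6; eighth = 4.
Adding: 2 + 3 + 6 + 6 + 8 + 6 + 4 = 35.
35 ÷ 16 = 2 complete bars with 3 left over.

2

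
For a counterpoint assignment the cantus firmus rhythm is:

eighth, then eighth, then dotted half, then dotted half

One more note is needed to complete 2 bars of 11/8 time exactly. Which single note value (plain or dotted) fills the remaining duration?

whole note

2 bars of 11/8 = 22 eighth notes.
Convert each value to eighth notes: eighth = 1; eighth = 1; dotted half = 6; dotted half = 6.
Total: 1 + 1 + 6 + 6 = 14.
Remaining: 22 − 14 = 8 eighth notes, which is a whole note.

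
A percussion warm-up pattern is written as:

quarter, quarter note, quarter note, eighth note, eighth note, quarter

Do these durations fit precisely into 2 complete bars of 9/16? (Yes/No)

One bar of 9/16 = 9 sixteenth notes, so 2 bars = 18.
Each duration in sixteenth notes: quarter = 4; quarter note = 4; quarter note = 4; eighth note = 2; eighth note = 2; quarter = 4.
Altogether 4 + 4 + 4 + 2 + 2 + 4 = 20.
20 exceeds 18, so the answer is No.

No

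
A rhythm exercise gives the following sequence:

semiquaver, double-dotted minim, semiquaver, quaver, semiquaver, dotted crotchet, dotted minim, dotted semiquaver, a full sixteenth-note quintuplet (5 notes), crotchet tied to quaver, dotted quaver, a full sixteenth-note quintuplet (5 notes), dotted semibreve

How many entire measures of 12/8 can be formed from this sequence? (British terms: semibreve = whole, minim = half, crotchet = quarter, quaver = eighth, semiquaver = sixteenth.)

One bar of 12/8 = 48 thirty-second notes.
Working in thirty-second notes: semiquaver = 2; double-dotted minim = 28; semiquaver = 2; quaver = 4; semiquaver = 2; dotted crotchet = 12; dotted minim = 24; dotted semiquaver = 3; a full sixteenth-note quintuplet (5 notes) (five quintuplet sixteenths span one quarter) = 8; crotchet tied to quaver (crotchet + quaver) = 12; dotted quaver = 6; a full sixteenth-note quintuplet (5 notes) (five quintuplet sixteenths span one quarter) = 8; dotted semibreve = 48.
Sum: 2 + 28 + 2 + 4 + 2 + 12 + 24 + 3 + 8 + 12 + 6 + 8 + 48 = 159.
159 ÷ 48 = 3 complete bars with 15 left over.

3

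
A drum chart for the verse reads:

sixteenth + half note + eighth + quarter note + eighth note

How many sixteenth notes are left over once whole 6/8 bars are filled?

5

One bar of 6/8 = 12 sixteenth notes.
Each duration in sixteenth notes: sixteenth = 1; half note = 8; eighth = 2; quarter note = 4; eighth note = 2.
Adding: 1 + 8 + 2 + 4 + 2 = 17.
17 ÷ 12 = 1 complete bar with 5 sixteenth notes remaining.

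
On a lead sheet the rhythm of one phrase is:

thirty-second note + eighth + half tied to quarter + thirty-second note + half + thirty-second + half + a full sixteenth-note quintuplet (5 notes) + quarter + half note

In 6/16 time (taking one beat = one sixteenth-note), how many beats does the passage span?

47.5

One sixteenth-note beat = 2 thirty-second notes.
Working in thirty-second notes: thirty-second note = 1; eighth = 4; half tied to quarter (half + quarter) = 24; thirty-second note = 1; half = 16; thirty-second = 1; half = 16; a full sixteenth-note quintuplet (5 notes) (five quintuplet sixteenths span one quarter) = 8; quarter = 8; half note = 16.
Altogether 1 + 4 + 24 + 1 + 16 + 1 + 16 + 8 + 8 + 16 = 95.
95 ÷ 2 = 47.5 beats.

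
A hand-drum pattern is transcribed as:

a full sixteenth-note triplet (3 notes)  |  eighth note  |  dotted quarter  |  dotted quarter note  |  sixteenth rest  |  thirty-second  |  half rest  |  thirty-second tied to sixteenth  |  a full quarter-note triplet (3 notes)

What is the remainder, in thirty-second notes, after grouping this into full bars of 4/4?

6

One bar of 4/4 = 32 thirty-second notes.
Working in thirty-second notes: a full sixteenth-note triplet (3 notes) (three triplet sixteenths span one eighth) = 4; eighth note = 4; dotted quarter = 12; dotted quarter note = 12; sixteenth rest = 2; thirty-second = 1; half rest = 16; thirty-second tied to sixteenth (thirty-second + sixteenth) = 3; a full quarter-note triplet (3 notes) (three triplet quarters span one half) = 16.
Sum: 4 + 4 + 12 + 12 + 2 + 1 + 16 + 3 + 16 = 70.
70 ÷ 32 = 2 complete bars with 6 thirty-second notes remaining.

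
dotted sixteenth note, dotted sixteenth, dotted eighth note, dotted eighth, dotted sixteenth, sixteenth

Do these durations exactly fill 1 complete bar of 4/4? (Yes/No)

One bar of 4/4 = 32 thirty-second notes.
Working in thirty-second notes: dotted sixteenth note = 3; dotted sixteenth = 3; dotted eighth note = 6; dotted eighth = 6; dotted sixteenth = 3; sixteenth = 2.
Sum: 3 + 3 + 6 + 6 + 3 + 2 = 23.
23 falls short of 32, so the answer is No.

No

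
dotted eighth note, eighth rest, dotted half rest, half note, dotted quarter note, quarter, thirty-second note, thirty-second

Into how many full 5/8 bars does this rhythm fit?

3

One bar of 5/8 = 20 thirty-second notes.
In thirty-second notes: dotted eighth note = 6; eighth rest = 4; dotted half rest = 24; half note = 16; dotted quarter note = 12; quarter = 8; thirty-second note = 1; thirty-second = 1.
Total: 6 + 4 + 24 + 16 + 12 + 8 + 1 + 1 = 72.
72 ÷ 20 = 3 complete bars with 12 left over.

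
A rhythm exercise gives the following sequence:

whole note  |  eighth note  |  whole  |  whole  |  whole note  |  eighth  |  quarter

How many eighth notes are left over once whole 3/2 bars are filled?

0

One bar of 3/2 = 12 eighth notes.
Express everything in eighth notes: whole note = 8; eighth note = 1; whole = 8; whole = 8; whole note = 8; eighth = 1; quarter = 2.
Altogether 8 + 1 + 8 + 8 + 8 + 1 + 2 = 36.
36 ÷ 12 = 3 complete bars with 0 eighth notes remaining.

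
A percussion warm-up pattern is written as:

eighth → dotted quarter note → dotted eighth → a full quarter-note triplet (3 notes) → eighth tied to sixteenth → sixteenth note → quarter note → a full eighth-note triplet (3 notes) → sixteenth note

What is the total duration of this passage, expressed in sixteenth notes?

32

In sixteenth notes: eighth = 2; dotted quarter note = 6; dotted eighth = 3; a full quarter-note triplet (3 notes) (three triplet quarters span one half) = 8; eighth tied to sixteenth (eighth + sixteenth) = 3; sixteenth note = 1; quarter note = 4; a full eighth-note triplet (3 notes) (three triplet eighths span one quarter) = 4; sixteenth note = 1.
Sum: 2 + 6 + 3 + 8 + 3 + 1 + 4 + 4 + 1 = 32 sixteenth notes.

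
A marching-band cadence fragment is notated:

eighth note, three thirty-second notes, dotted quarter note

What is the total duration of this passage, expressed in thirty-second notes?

19

Express everything in thirty-second notes: eighth note = 4; thirty-second note = 1; thirty-second note = 1; thirty-second note = 1; dotted quarter note = 12.
Total: 4 + 1 + 1 + 1 + 12 = 19 thirty-second notes.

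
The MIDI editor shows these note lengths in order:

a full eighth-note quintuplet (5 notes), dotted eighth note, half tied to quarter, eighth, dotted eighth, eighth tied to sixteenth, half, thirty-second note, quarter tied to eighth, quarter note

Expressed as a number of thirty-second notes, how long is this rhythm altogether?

99

In thirty-second notes: a full eighth-note quintuplet (5 notes) (five quintuplet eighths span one half) = 16; dotted eighth note = 6; half tied to quarter (half + quarter) = 24; eighth = 4; dotted eighth = 6; eighth tied to sixteenth (eighth + sixteenth) = 6; half = 16; thirty-second note = 1; quarter tied to eighth (quarter + eighth) = 12; quarter note = 8.
Sum: 16 + 6 + 24 + 4 + 6 + 6 + 16 + 1 + 12 + 8 = 99 thirty-second notes.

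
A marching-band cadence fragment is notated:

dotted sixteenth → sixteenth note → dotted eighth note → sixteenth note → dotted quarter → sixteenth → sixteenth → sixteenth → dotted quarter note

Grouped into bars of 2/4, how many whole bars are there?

2

One bar of 2/4 = 16 thirty-second notes.
Working in thirty-second notes: dotted sixteenth = 3; sixteenth note = 2; dotted eighth note = 6; sixteenth note = 2; dotted quarter = 12; sixteenth = 2; sixteenth = 2; sixteenth = 2; dotted quarter note = 12.
Total: 3 + 2 + 6 + 2 + 12 + 2 + 2 + 2 + 12 = 43.
43 ÷ 16 = 2 complete bars with 11 left over.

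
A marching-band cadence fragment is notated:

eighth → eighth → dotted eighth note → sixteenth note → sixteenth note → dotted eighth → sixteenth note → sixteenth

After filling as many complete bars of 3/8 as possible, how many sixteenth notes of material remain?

2

One bar of 3/8 = 6 sixteenth notes.
Convert each value to sixteenth notes: eighth = 2; eighth = 2; dotted eighth note = 3; sixteenth note = 1; sixteenth note = 1; dotted eighth = 3; sixteenth note = 1; sixteenth = 1.
Adding: 2 + 2 + 3 + 1 + 1 + 3 + 1 + 1 = 14.
14 ÷ 6 = 2 complete bars with 2 sixteenth notes remaining.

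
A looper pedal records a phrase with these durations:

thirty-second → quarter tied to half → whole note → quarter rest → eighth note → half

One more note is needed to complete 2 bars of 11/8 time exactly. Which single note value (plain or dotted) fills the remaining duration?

dotted sixteenth note

2 bars of 11/8 = 88 thirty-second notes.
Each duration in thirty-second notes: thirty-second = 1; quarter tied to half (quarter + half) = 24; whole note = 32; quarter rest = 8; eighth note = 4; half = 16.
Altogether 1 + 24 + 32 + 8 + 4 + 16 = 85.
Remaining: 88 − 85 = 3 thirty-second notes, which is a dotted sixteenth note.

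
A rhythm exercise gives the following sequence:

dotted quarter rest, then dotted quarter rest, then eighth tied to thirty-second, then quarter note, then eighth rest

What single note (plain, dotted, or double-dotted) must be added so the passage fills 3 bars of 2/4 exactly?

3 bars of 2/4 = 48 thirty-second notes.
Express everything in thirty-second notes: dotted quarter rest = 12; dotted quarter rest = 12; eighth tied to thirty-second (eighth + thirty-second) = 5; quarter note = 8; eighth rest = 4.
Total: 12 + 12 + 5 + 8 + 4 = 41.
Remaining: 48 − 41 = 7 thirty-second notes, which is a double-dotted eighth note.

double-dotted eighth note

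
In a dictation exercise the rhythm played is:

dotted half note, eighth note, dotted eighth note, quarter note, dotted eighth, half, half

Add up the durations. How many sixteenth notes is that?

40

Convert each value to sixteenth notes: dotted half note = 12; eighth note = 2; dotted eighth note = 3; quarter note = 4; dotted eighth = 3; half = 8; half = 8.
Altogether 12 + 2 + 3 + 4 + 3 + 8 + 8 = 40 sixteenth notes.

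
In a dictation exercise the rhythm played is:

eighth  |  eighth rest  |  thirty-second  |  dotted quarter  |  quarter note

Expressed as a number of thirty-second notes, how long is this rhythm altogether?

Each duration in thirty-second notes: eighth = 4; eighth rest = 4; thirty-second = 1; dotted quarter = 12; quarter note = 8.
Adding: 4 + 4 + 1 + 12 + 8 = 29 thirty-second notes.

29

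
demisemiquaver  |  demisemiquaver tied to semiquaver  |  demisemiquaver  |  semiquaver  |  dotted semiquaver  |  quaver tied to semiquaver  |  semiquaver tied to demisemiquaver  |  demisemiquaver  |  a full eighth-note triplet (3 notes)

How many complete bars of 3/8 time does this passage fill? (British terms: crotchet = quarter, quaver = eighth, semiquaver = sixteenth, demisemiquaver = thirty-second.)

2

One bar of 3/8 = 12 thirty-second notes.
Express everything in thirty-second notes: demisemiquaver = 1; demisemiquaver tied to semiquaver (demisemiquaver + semiquaver) = 3; demisemiquaver = 1; semiquaver = 2; dotted semiquaver = 3; quaver tied to semiquaver (quaver + semiquaver) = 6; semiquaver tied to demisemiquaver (semiquaver + demisemiquaver) = 3; demisemiquaver = 1; a full eighth-note triplet (3 notes) (three triplet eighths span one quarter) = 8.
Altogether 1 + 3 + 1 + 2 + 3 + 6 + 3 + 1 + 8 = 28.
28 ÷ 12 = 2 complete bars with 4 left over.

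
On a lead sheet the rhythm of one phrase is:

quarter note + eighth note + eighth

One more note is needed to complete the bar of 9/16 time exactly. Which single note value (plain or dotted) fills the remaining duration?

The bar of 9/16 = 9 sixteenth notes.
Working in sixteenth notes: quarter note = 4; eighth note = 2; eighth = 2.
Adding: 4 + 2 + 2 = 8.
Remaining: 9 − 8 = 1 sixteenth note, which is a sixteenth note.

sixteenth note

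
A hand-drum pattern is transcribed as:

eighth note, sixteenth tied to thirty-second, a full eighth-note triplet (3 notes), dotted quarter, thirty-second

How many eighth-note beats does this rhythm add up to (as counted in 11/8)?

One eighth-note beat = 4 thirty-second notes.
Express everything in thirty-second notes: eighth note = 4; sixteenth tied to thirty-second (sixteenth + thirty-second) = 3; a full eighth-note triplet (3 notes) (three triplet eighths span one quarter) = 8; dotted quarter = 12; thirty-second = 1.
Altogether 4 + 3 + 8 + 12 + 1 = 28.
28 ÷ 4 = 7 beats.

7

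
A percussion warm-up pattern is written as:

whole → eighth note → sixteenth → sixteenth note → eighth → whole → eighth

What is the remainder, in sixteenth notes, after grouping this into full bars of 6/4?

16

One bar of 6/4 = 24 sixteenth notes.
In sixteenth notes: whole = 16; eighth note = 2; sixteenth = 1; sixteenth note = 1; eighth = 2; whole = 16; eighth = 2.
Sum: 16 + 2 + 1 + 1 + 2 + 16 + 2 = 40.
40 ÷ 24 = 1 complete bar with 16 sixteenth notes remaining.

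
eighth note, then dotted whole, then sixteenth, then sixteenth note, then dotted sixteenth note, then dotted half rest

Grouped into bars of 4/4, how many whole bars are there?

One bar of 4/4 = 32 thirty-second notes.
Express everything in thirty-second notes: eighth note = 4; dotted whole = 48; sixteenth = 2; sixteenth note = 2; dotted sixteenth note = 3; dotted half rest = 24.
Altogether 4 + 48 + 2 + 2 + 3 + 24 = 83.
83 ÷ 32 = 2 complete bars with 19 left over.

2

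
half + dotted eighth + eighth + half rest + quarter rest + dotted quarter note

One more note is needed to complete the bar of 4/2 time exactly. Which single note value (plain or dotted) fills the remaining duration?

sixteenth note

The bar of 4/2 = 32 sixteenth notes.
Working in sixteenth notes: half = 8; dotted eighth = 3; eighth = 2; half rest = 8; quarter rest = 4; dotted quarter note = 6.
Adding: 8 + 3 + 2 + 8 + 4 + 6 = 31.
Remaining: 32 − 31 = 1 sixteenth note, which is a sixteenth note.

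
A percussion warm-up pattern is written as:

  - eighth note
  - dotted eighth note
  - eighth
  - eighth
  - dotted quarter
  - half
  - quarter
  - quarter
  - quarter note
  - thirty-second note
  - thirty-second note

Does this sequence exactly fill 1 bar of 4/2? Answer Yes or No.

One bar of 4/2 = 64 thirty-second notes.
In thirty-second notes: eighth note = 4; dotted eighth note = 6; eighth = 4; eighth = 4; dotted quarter = 12; half = 16; quarter = 8; quarter = 8; quarter note = 8; thirty-second note = 1; thirty-second note = 1.
Altogether 4 + 6 + 4 + 4 + 12 + 16 + 8 + 8 + 8 + 1 + 1 = 72.
72 exceeds 64, so the answer is No.

No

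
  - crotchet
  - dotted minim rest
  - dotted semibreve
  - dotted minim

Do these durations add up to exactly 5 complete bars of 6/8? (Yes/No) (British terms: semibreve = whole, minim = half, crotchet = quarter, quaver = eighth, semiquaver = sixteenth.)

One bar of 6/8 = 3 quarter notes, so 5 bars = 15.
Convert each value to quarter notes: crotchet = 1; dotted minim rest = 3; dotted semibreve = 6; dotted minim = 3.
Sum: 1 + 3 + 6 + 3 = 13.
13 falls short of 15, so the answer is No.

No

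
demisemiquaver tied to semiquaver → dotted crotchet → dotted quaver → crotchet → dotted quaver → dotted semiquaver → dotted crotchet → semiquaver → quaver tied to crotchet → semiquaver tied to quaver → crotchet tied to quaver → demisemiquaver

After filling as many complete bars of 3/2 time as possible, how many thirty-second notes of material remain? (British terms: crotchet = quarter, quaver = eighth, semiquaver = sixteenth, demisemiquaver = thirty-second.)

One bar of 3/2 = 48 thirty-second notes.
Working in thirty-second notes: demisemiquaver tied to semiquaver (demisemiquaver + semiquaver) = 3; dotted crotchet = 12; dotted quaver = 6; crotchet = 8; dotted quaver = 6; dotted semiquaver = 3; dotted crotchet = 12; semiquaver = 2; quaver tied to crotchet (quaver + crotchet) = 12; semiquaver tied to quaver (semiquaver + quaver) = 6; crotchet tied to quaver (crotchet + quaver) = 12; demisemiquaver = 1.
Total: 3 + 12 + 6 + 8 + 6 + 3 + 12 + 2 + 12 + 6 + 12 + 1 = 83.
83 ÷ 48 = 1 complete bar with 35 thirty-second notes remaining.

35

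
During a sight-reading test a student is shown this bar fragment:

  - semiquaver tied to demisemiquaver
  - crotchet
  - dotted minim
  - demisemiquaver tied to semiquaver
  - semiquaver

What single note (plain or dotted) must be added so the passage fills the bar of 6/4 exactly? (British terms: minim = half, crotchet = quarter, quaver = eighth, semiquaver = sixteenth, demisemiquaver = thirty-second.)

quarter note

The bar of 6/4 = 48 thirty-second notes.
Convert each value to thirty-second notes: semiquaver tied to demisemiquaver (semiquaver + demisemiquaver) = 3; crotchet = 8; dotted minim = 24; demisemiquaver tied to semiquaver (demisemiquaver + semiquaver) = 3; semiquaver = 2.
Sum: 3 + 8 + 24 + 3 + 2 = 40.
Remaining: 48 − 40 = 8 thirty-second notes, which is a quarter note.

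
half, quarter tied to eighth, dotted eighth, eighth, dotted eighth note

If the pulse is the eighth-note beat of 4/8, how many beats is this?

One eighth-note beat = 2 sixteenth notes.
Each duration in sixteenth notes: half = 8; quarter tied to eighth (quarter + eighth) = 6; dotted eighth = 3; eighth = 2; dotted eighth note = 3.
Total: 8 + 6 + 3 + 2 + 3 = 22.
22 ÷ 2 = 11 beats.

11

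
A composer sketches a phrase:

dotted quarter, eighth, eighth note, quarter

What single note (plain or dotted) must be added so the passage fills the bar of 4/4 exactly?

The bar of 4/4 = 8 eighth notes.
Each duration in eighth notes: dotted quarter = 3; eighth = 1; eighth note = 1; quarter = 2.
Altogether 3 + 1 + 1 + 2 = 7.
Remaining: 8 − 7 = 1 eighth note, which is a eighth note.

eighth note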